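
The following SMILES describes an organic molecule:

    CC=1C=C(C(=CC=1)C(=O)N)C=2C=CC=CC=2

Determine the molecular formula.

C14H13NO

Walk through each heavy atom and fill implicit hydrogens from standard valence (C 4, N 3, O 2, S 2, halogen 1):
  atom 1: C, bond orders sum to 1 (valence 4) → 3 H
  atom 2: C, bond orders sum to 4 (valence 4) → 0 H
  atom 3: C, bond orders sum to 3 (valence 4) → 1 H
  atom 4: C, bond orders sum to 4 (valence 4) → 0 H
  atom 5: C, bond orders sum to 4 (valence 4) → 0 H
  atom 6: C, bond orders sum to 3 (valence 4) → 1 H
  atom 7: C, bond orders sum to 3 (valence 4) → 1 H
  atom 8: C, bond orders sum to 4 (valence 4) → 0 H
  atom 9: O, bond orders sum to 2 (valence 2) → 0 H
  atom 10: N, bond orders sum to 1 (valence 3) → 2 H
  atom 11: C, bond orders sum to 4 (valence 4) → 0 H
  atom 12: C, bond orders sum to 3 (valence 4) → 1 H
  atom 13: C, bond orders sum to 3 (valence 4) → 1 H
  atom 14: C, bond orders sum to 3 (valence 4) → 1 H
  atom 15: C, bond orders sum to 3 (valence 4) → 1 H
  atom 16: C, bond orders sum to 3 (valence 4) → 1 H
Totals → C:14, H:13, N:1, O:1.
In Hill order: C14H13NO.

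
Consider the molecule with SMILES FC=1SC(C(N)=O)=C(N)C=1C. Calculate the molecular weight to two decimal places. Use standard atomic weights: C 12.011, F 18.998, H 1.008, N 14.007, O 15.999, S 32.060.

First, the molecular formula is C6H7FN2OS (counting implicit H from valence).
  C: 6 × 12.011 = 72.066
  F: 1 × 18.998 = 18.998
  H: 7 × 1.008 = 7.056
  N: 2 × 14.007 = 28.014
  O: 1 × 15.999 = 15.999
  S: 1 × 32.060 = 32.060
Sum: 6×12.011 + 1×18.998 + 7×1.008 + 2×14.007 + 1×15.999 + 1×32.060 = 174.193 → 174.19 g/mol.

174.19 g/mol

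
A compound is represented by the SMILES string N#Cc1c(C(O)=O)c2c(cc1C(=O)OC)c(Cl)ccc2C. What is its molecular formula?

Walk through each heavy atom and fill implicit hydrogens from standard valence (C 4, N 3, O 2, S 2, halogen 1); for lowercase aromatic atoms, an aromatic c carries 1 H when it has two neighbours and 0 H with three, and aromatic n carries 0 H:
  atom 1: N, bond orders sum to 3 (valence 3) → 0 H
  atom 2: C, bond orders sum to 4 (valence 4) → 0 H
  atom 3: aromatic c, 3 neighbours → 0 H
  atom 4: aromatic c, 3 neighbours → 0 H
  atom 5: C, bond orders sum to 4 (valence 4) → 0 H
  atom 6: O, bond orders sum to 1 (valence 2) → 1 H
  atom 7: O, bond orders sum to 2 (valence 2) → 0 H
  atom 8: aromatic c, 3 neighbours → 0 H
  atom 9: aromatic c, 3 neighbours → 0 H
  atom 10: aromatic c, 2 neighbours → 1 H
  atom 11: aromatic c, 3 neighbours → 0 H
  atom 12: C, bond orders sum to 4 (valence 4) → 0 H
  atom 13: O, bond orders sum to 2 (valence 2) → 0 H
  atom 14: O, bond orders sum to 2 (valence 2) → 0 H
  atom 15: C, bond orders sum to 1 (valence 4) → 3 H
  atom 16: aromatic c, 3 neighbours → 0 H
  atom 17: Cl (halogen, monovalent) → 0 H
  atom 18: aromatic c, 2 neighbours → 1 H
  atom 19: aromatic c, 2 neighbours → 1 H
  atom 20: aromatic c, 3 neighbours → 0 H
  atom 21: C, bond orders sum to 1 (valence 4) → 3 H
Totals → C:15, H:10, Cl:1, N:1, O:4.

C15H10ClNO4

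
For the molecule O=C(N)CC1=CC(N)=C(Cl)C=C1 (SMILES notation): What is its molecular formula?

Walk through each heavy atom and fill implicit hydrogens from standard valence (C 4, N 3, O 2, S 2, halogen 1):
  atom 1: O, bond orders sum to 2 (valence 2) → 0 H
  atom 2: C, bond orders sum to 4 (valence 4) → 0 H
  atom 3: N, bond orders sum to 1 (valence 3) → 2 H
  atom 4: C, bond orders sum to 2 (valence 4) → 2 H
  atom 5: C, bond orders sum to 4 (valence 4) → 0 H
  atom 6: C, bond orders sum to 3 (valence 4) → 1 H
  atom 7: C, bond orders sum to 4 (valence 4) → 0 H
  atom 8: N, bond orders sum to 1 (valence 3) → 2 H
  atom 9: C, bond orders sum to 4 (valence 4) → 0 H
  atom 10: Cl (halogen, monovalent) → 0 H
  atom 11: C, bond orders sum to 3 (valence 4) → 1 H
  atom 12: C, bond orders sum to 3 (valence 4) → 1 H
Totals → C:8, H:9, Cl:1, N:2, O:1.
In Hill order: C8H9ClN2O.

C8H9ClN2O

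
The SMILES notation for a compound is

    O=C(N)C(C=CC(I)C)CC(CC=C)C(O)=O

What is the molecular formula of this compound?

C12H18INO3

Walk through each heavy atom and fill implicit hydrogens from standard valence (C 4, N 3, O 2, S 2, halogen 1):
  atom 1: O, bond orders sum to 2 (valence 2) → 0 H
  atom 2: C, bond orders sum to 4 (valence 4) → 0 H
  atom 3: N, bond orders sum to 1 (valence 3) → 2 H
  atom 4: C, bond orders sum to 3 (valence 4) → 1 H
  atom 5: C, bond orders sum to 3 (valence 4) → 1 H
  atom 6: C, bond orders sum to 3 (valence 4) → 1 H
  atom 7: C, bond orders sum to 3 (valence 4) → 1 H
  atom 8: I (halogen, monovalent) → 0 H
  atom 9: C, bond orders sum to 1 (valence 4) → 3 H
  atom 10: C, bond orders sum to 2 (valence 4) → 2 H
  atom 11: C, bond orders sum to 3 (valence 4) → 1 H
  atom 12: C, bond orders sum to 2 (valence 4) → 2 H
  atom 13: C, bond orders sum to 3 (valence 4) → 1 H
  atom 14: C, bond orders sum to 2 (valence 4) → 2 H
  atom 15: C, bond orders sum to 4 (valence 4) → 0 H
  atom 16: O, bond orders sum to 1 (valence 2) → 1 H
  atom 17: O, bond orders sum to 2 (valence 2) → 0 H
Totals → C:12, H:18, I:1, N:1, O:3.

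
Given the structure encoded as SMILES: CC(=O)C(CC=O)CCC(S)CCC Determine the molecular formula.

C11H20O2S

Walk through each heavy atom and fill implicit hydrogens from standard valence (C 4, N 3, O 2, S 2, halogen 1):
  atom 1: C, bond orders sum to 1 (valence 4) → 3 H
  atom 2: C, bond orders sum to 4 (valence 4) → 0 H
  atom 3: O, bond orders sum to 2 (valence 2) → 0 H
  atom 4: C, bond orders sum to 3 (valence 4) → 1 H
  atom 5: C, bond orders sum to 2 (valence 4) → 2 H
  atom 6: C, bond orders sum to 3 (valence 4) → 1 H
  atom 7: O, bond orders sum to 2 (valence 2) → 0 H
  atom 8: C, bond orders sum to 2 (valence 4) → 2 H
  atom 9: C, bond orders sum to 2 (valence 4) → 2 H
  atom 10: C, bond orders sum to 3 (valence 4) → 1 H
  atom 11: S, bond orders sum to 1 (valence 2) → 1 H
  atom 12: C, bond orders sum to 2 (valence 4) → 2 H
  atom 13: C, bond orders sum to 2 (valence 4) → 2 H
  atom 14: C, bond orders sum to 1 (valence 4) → 3 H
Totals → C:11, H:20, O:2, S:1.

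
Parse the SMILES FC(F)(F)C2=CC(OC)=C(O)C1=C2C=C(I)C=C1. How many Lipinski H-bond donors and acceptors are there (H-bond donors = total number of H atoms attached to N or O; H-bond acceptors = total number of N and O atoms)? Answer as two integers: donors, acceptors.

Donors: find every N or O and count the H atoms it carries.
  atom 8 (O): bond orders sum to 2 → 0 H
  atom 11 (O): bond orders sum to 1 → 1 H
Lipinski HBD = 1.
Acceptors: N atoms = 0, O atoms = 2 → HBA = 2.

1, 2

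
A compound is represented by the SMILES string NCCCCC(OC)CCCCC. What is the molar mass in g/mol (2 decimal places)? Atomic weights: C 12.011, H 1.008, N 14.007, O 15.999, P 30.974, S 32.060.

187.33 g/mol

First, the molecular formula is C11H25NO (counting implicit H from valence).
  C: 11 × 12.011 = 132.121
  H: 25 × 1.008 = 25.200
  N: 1 × 14.007 = 14.007
  O: 1 × 15.999 = 15.999
Sum: 11×12.011 + 25×1.008 + 1×14.007 + 1×15.999 = 187.327 → 187.33 g/mol.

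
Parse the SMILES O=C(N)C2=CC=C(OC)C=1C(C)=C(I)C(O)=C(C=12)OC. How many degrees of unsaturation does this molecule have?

Degree of unsaturation = (number of rings) + (number of π bonds).
Ring closures in the SMILES: 2.
π bonds: 6 double bonds (each 1 DoU) → 6 DoU from unsaturation.
Total DoU = 2 + 6 = 8.

8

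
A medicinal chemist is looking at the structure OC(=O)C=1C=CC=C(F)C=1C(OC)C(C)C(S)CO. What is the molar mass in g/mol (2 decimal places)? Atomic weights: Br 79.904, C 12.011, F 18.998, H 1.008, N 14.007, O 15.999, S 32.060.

288.33 g/mol

First, the molecular formula is C13H17FO4S (counting implicit H from valence).
  C: 13 × 12.011 = 156.143
  F: 1 × 18.998 = 18.998
  H: 17 × 1.008 = 17.136
  O: 4 × 15.999 = 63.996
  S: 1 × 32.060 = 32.060
Sum: 13×12.011 + 1×18.998 + 17×1.008 + 4×15.999 + 1×32.060 = 288.333 → 288.33 g/mol.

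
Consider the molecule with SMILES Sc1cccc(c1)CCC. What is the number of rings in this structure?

1

In SMILES, each pair of matching ring-closure digits denotes one ring-closing bond; the number of such bonds equals the number of independent rings.
Ring-closure bonds here: 1.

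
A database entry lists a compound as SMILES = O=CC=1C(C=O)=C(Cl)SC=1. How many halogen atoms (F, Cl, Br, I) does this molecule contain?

Halogen atoms appear at heavy-atom position 8 (1×Cl).
Other groups present: 2 aldehyde.
Halogen count: 1.

1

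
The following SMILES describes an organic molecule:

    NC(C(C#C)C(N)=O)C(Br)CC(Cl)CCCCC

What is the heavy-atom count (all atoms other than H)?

Every atom symbol written in the SMILES (organic subset) is one heavy atom; implicit H are not written.
Heavy atoms by element → Br:1, C:13, Cl:1, N:2, O:1.
Total: 18.

18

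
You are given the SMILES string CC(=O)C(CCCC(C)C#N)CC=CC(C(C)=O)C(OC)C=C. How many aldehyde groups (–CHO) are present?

Scan the SMILES for the aldehyde motif — none present.
Groups that are present: 2 alkene, 1 ether, 2 ketone, 1 nitrile.

0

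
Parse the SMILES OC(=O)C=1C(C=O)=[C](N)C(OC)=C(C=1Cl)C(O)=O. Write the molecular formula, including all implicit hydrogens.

Walk through each heavy atom and fill implicit hydrogens from standard valence (C 4, N 3, O 2, S 2, halogen 1):
  atom 1: O, bond orders sum to 1 (valence 2) → 1 H
  atom 2: C, bond orders sum to 4 (valence 4) → 0 H
  atom 3: O, bond orders sum to 2 (valence 2) → 0 H
  atom 4: C, bond orders sum to 4 (valence 4) → 0 H
  atom 5: C, bond orders sum to 4 (valence 4) → 0 H
  atom 6: C, bond orders sum to 3 (valence 4) → 1 H
  atom 7: O, bond orders sum to 2 (valence 2) → 0 H
  atom 8: C with explicit H count 0
  atom 9: N, bond orders sum to 1 (valence 3) → 2 H
  atom 10: C, bond orders sum to 4 (valence 4) → 0 H
  atom 11: O, bond orders sum to 2 (valence 2) → 0 H
  atom 12: C, bond orders sum to 1 (valence 4) → 3 H
  atom 13: C, bond orders sum to 4 (valence 4) → 0 H
  atom 14: C, bond orders sum to 4 (valence 4) → 0 H
  atom 15: Cl (halogen, monovalent) → 0 H
  atom 16: C, bond orders sum to 4 (valence 4) → 0 H
  atom 17: O, bond orders sum to 1 (valence 2) → 1 H
  atom 18: O, bond orders sum to 2 (valence 2) → 0 H
Totals → C:10, H:8, Cl:1, N:1, O:6.
In Hill order: C10H8ClNO6.

C10H8ClNO6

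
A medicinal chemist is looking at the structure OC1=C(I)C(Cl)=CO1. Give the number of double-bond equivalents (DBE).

Degree of unsaturation = (number of rings) + (number of π bonds).
Ring closures in the SMILES: 1.
π bonds: 2 double bonds (each 1 DoU) → 2 DoU from unsaturation.
Total DoU = 1 + 2 = 3.

3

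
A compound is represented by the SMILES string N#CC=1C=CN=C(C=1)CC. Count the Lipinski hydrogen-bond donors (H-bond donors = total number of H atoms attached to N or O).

0

Donors: find every N or O and count the H atoms it carries.
  atom 1 (N): bond orders sum to 3 → 0 H
  atom 6 (N): bond orders sum to 3 → 0 H
Lipinski HBD = 0.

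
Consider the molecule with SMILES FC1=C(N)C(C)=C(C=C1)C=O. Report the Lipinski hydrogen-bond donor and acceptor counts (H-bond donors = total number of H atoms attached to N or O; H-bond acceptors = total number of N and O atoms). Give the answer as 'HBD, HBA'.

Donors: find every N or O and count the H atoms it carries.
  atom 4 (N): bond orders sum to 1 → 2 H
  atom 11 (O): bond orders sum to 2 → 0 H
Lipinski HBD = 2.
Acceptors: N atoms = 1, O atoms = 1 → HBA = 2.

2, 2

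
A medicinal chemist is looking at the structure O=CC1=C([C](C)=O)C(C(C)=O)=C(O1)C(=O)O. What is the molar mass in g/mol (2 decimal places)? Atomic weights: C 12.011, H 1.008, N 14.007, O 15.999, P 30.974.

224.17 g/mol

First, the molecular formula is C10H8O6 (counting implicit H from valence).
  C: 10 × 12.011 = 120.110
  H: 8 × 1.008 = 8.064
  O: 6 × 15.999 = 95.994
Sum: 10×12.011 + 8×1.008 + 6×15.999 = 224.168 → 224.17 g/mol.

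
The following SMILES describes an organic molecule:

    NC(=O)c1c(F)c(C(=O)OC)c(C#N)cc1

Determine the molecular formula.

Walk through each heavy atom and fill implicit hydrogens from standard valence (C 4, N 3, O 2, S 2, halogen 1); for lowercase aromatic atoms, an aromatic c carries 1 H when it has two neighbours and 0 H with three, and aromatic n carries 0 H:
  atom 1: N, bond orders sum to 1 (valence 3) → 2 H
  atom 2: C, bond orders sum to 4 (valence 4) → 0 H
  atom 3: O, bond orders sum to 2 (valence 2) → 0 H
  atom 4: aromatic c, 3 neighbours → 0 H
  atom 5: aromatic c, 3 neighbours → 0 H
  atom 6: F (halogen, monovalent) → 0 H
  atom 7: aromatic c, 3 neighbours → 0 H
  atom 8: C, bond orders sum to 4 (valence 4) → 0 H
  atom 9: O, bond orders sum to 2 (valence 2) → 0 H
  atom 10: O, bond orders sum to 2 (valence 2) → 0 H
  atom 11: C, bond orders sum to 1 (valence 4) → 3 H
  atom 12: aromatic c, 3 neighbours → 0 H
  atom 13: C, bond orders sum to 4 (valence 4) → 0 H
  atom 14: N, bond orders sum to 3 (valence 3) → 0 H
  atom 15: aromatic c, 2 neighbours → 1 H
  atom 16: aromatic c, 2 neighbours → 1 H
Totals → C:10, H:7, F:1, N:2, O:3.
In Hill order: C10H7FN2O3.

C10H7FN2O3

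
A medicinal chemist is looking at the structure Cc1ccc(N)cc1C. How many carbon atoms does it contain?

8

Count every carbon token in the SMILES (each C, including those in ring-closure positions and inside branches).
Carbon count: 8.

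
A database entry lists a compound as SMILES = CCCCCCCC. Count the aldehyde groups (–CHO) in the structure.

0

Scan the SMILES for the aldehyde motif — none present.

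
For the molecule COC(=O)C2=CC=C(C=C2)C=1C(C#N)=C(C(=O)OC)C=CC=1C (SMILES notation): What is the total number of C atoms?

Count every carbon token in the SMILES (each C, including those in ring-closure positions and inside branches).
Carbon count: 18.

18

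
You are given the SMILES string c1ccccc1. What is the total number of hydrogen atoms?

Walk through each heavy atom and fill implicit hydrogens from standard valence (C 4, N 3, O 2, S 2, halogen 1); for lowercase aromatic atoms, an aromatic c carries 1 H when it has two neighbours and 0 H with three, and aromatic n carries 0 H:
  atom 1: aromatic c, 2 neighbours → 1 H
  atom 2: aromatic c, 2 neighbours → 1 H
  atom 3: aromatic c, 2 neighbours → 1 H
  atom 4: aromatic c, 2 neighbours → 1 H
  atom 5: aromatic c, 2 neighbours → 1 H
  atom 6: aromatic c, 2 neighbours → 1 H
Total hydrogens: 6.

6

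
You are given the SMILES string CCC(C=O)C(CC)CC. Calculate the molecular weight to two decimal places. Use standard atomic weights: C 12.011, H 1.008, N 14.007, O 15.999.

142.24 g/mol

First, the molecular formula is C9H18O (counting implicit H from valence).
  C: 9 × 12.011 = 108.099
  H: 18 × 1.008 = 18.144
  O: 1 × 15.999 = 15.999
Sum: 9×12.011 + 18×1.008 + 1×15.999 = 142.242 → 142.24 g/mol.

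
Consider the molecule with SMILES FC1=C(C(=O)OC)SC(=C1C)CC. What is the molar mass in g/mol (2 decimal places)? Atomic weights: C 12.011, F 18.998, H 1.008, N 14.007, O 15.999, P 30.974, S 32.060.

First, the molecular formula is C9H11FO2S (counting implicit H from valence).
  C: 9 × 12.011 = 108.099
  F: 1 × 18.998 = 18.998
  H: 11 × 1.008 = 11.088
  O: 2 × 15.999 = 31.998
  S: 1 × 32.060 = 32.060
Sum: 9×12.011 + 1×18.998 + 11×1.008 + 2×15.999 + 1×32.060 = 202.243 → 202.24 g/mol.

202.24 g/mol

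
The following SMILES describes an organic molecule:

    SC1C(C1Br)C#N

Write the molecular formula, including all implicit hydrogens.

C4H4BrNS

Walk through each heavy atom and fill implicit hydrogens from standard valence (C 4, N 3, O 2, S 2, halogen 1):
  atom 1: S, bond orders sum to 1 (valence 2) → 1 H
  atom 2: C, bond orders sum to 3 (valence 4) → 1 H
  atom 3: C, bond orders sum to 3 (valence 4) → 1 H
  atom 4: C, bond orders sum to 3 (valence 4) → 1 H
  atom 5: Br (halogen, monovalent) → 0 H
  atom 6: C, bond orders sum to 4 (valence 4) → 0 H
  atom 7: N, bond orders sum to 3 (valence 3) → 0 H
Totals → C:4, H:4, Br:1, N:1, S:1.
In Hill order: C4H4BrNS.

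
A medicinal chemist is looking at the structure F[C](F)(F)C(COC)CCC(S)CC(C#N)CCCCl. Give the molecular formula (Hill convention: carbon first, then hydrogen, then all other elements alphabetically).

Walk through each heavy atom and fill implicit hydrogens from standard valence (C 4, N 3, O 2, S 2, halogen 1):
  atom 1: F (halogen, monovalent) → 0 H
  atom 2: C with explicit H count 0
  atom 3: F (halogen, monovalent) → 0 H
  atom 4: F (halogen, monovalent) → 0 H
  atom 5: C, bond orders sum to 3 (valence 4) → 1 H
  atom 6: C, bond orders sum to 2 (valence 4) → 2 H
  atom 7: O, bond orders sum to 2 (valence 2) → 0 H
  atom 8: C, bond orders sum to 1 (valence 4) → 3 H
  atom 9: C, bond orders sum to 2 (valence 4) → 2 H
  atom 10: C, bond orders sum to 2 (valence 4) → 2 H
  atom 11: C, bond orders sum to 3 (valence 4) → 1 H
  atom 12: S, bond orders sum to 1 (valence 2) → 1 H
  atom 13: C, bond orders sum to 2 (valence 4) → 2 H
  atom 14: C, bond orders sum to 3 (valence 4) → 1 H
  atom 15: C, bond orders sum to 4 (valence 4) → 0 H
  atom 16: N, bond orders sum to 3 (valence 3) → 0 H
  atom 17: C, bond orders sum to 2 (valence 4) → 2 H
  atom 18: C, bond orders sum to 2 (valence 4) → 2 H
  atom 19: C, bond orders sum to 2 (valence 4) → 2 H
  atom 20: Cl (halogen, monovalent) → 0 H
Totals → C:13, H:21, Cl:1, F:3, N:1, O:1, S:1.
In Hill order: C13H21ClF3NOS.

C13H21ClF3NOS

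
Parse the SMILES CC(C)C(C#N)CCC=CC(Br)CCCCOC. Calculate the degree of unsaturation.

Molecular formula: C15H26BrNO.
DoU = (2C + 2 + N − H − X) / 2, where X is the halogen count and O/S are ignored.
    = (2·15 + 2 + 1 − 26 − 1) / 2 = 6 / 2 = 3.

3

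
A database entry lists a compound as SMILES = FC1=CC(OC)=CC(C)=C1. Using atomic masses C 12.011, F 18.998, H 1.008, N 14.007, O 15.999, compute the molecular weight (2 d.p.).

140.16 g/mol

First, the molecular formula is C8H9FO (counting implicit H from valence).
  C: 8 × 12.011 = 96.088
  F: 1 × 18.998 = 18.998
  H: 9 × 1.008 = 9.072
  O: 1 × 15.999 = 15.999
Sum: 8×12.011 + 1×18.998 + 9×1.008 + 1×15.999 = 140.157 → 140.16 g/mol.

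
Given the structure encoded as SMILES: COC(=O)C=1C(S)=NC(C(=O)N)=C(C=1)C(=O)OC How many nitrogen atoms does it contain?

Scan the SMILES for N atoms (remember two-letter symbols like Cl and Br are single atoms).
Nitrogen count: 2.

2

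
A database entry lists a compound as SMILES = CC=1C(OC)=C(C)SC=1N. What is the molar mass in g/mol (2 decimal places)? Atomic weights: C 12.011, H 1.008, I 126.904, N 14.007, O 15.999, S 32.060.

157.23 g/mol

First, the molecular formula is C7H11NOS (counting implicit H from valence).
  C: 7 × 12.011 = 84.077
  H: 11 × 1.008 = 11.088
  N: 1 × 14.007 = 14.007
  O: 1 × 15.999 = 15.999
  S: 1 × 32.060 = 32.060
Sum: 7×12.011 + 11×1.008 + 1×14.007 + 1×15.999 + 1×32.060 = 157.231 → 157.23 g/mol.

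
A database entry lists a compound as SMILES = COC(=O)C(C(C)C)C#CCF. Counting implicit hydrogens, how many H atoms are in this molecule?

13

Walk through each heavy atom and fill implicit hydrogens from standard valence (C 4, N 3, O 2, S 2, halogen 1):
  atom 1: C, bond orders sum to 1 (valence 4) → 3 H
  atom 2: O, bond orders sum to 2 (valence 2) → 0 H
  atom 3: C, bond orders sum to 4 (valence 4) → 0 H
  atom 4: O, bond orders sum to 2 (valence 2) → 0 H
  atom 5: C, bond orders sum to 3 (valence 4) → 1 H
  atom 6: C, bond orders sum to 3 (valence 4) → 1 H
  atom 7: C, bond orders sum to 1 (valence 4) → 3 H
  atom 8: C, bond orders sum to 1 (valence 4) → 3 H
  atom 9: C, bond orders sum to 4 (valence 4) → 0 H
  atom 10: C, bond orders sum to 4 (valence 4) → 0 H
  atom 11: C, bond orders sum to 2 (valence 4) → 2 H
  atom 12: F (halogen, monovalent) → 0 H
Total hydrogens: 13.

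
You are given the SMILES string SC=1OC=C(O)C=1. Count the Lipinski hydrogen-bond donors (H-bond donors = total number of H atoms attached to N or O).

1

Donors: find every N or O and count the H atoms it carries.
  atom 3 (O): bond orders sum to 2 → 0 H
  atom 6 (O): bond orders sum to 1 → 1 H
Lipinski HBD = 1.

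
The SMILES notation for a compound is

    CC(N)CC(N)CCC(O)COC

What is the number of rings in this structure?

0

In SMILES, each pair of matching ring-closure digits denotes one ring-closing bond; the number of such bonds equals the number of independent rings.
Ring-closure bonds here: 0.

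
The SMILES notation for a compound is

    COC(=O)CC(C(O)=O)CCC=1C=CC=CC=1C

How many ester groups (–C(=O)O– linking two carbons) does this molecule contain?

The ester motif appears at heavy-atom position 3 in the SMILES.
Other groups present: 1 carboxylic acid.
Ester count: 1.

1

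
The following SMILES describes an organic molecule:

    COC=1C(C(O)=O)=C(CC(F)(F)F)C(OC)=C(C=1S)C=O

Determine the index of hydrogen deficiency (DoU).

6

Molecular formula: C12H11F3O5S.
DoU = (2C + 2 + N − H − X) / 2, where X is the halogen count and O/S are ignored.
    = (2·12 + 2 + 0 − 11 − 3) / 2 = 12 / 2 = 6.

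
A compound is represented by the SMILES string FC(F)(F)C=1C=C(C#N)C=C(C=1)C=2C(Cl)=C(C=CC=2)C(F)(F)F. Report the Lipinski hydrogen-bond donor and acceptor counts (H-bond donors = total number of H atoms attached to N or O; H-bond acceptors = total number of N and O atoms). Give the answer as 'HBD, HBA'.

0, 1

Donors: find every N or O and count the H atoms it carries.
  atom 9 (N): bond orders sum to 3 → 0 H
Lipinski HBD = 0.
Acceptors: N atoms = 1, O atoms = 0 → HBA = 1.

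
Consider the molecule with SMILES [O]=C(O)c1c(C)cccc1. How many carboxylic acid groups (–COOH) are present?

The carboxylic acid motif appears at heavy-atom position 2 in the SMILES.
Carboxylic acid count: 1.

1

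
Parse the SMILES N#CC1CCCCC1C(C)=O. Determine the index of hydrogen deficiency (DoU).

4

Molecular formula: C9H13NO.
DoU = (2C + 2 + N − H − X) / 2, where X is the halogen count and O/S are ignored.
    = (2·9 + 2 + 1 − 13 − 0) / 2 = 8 / 2 = 4.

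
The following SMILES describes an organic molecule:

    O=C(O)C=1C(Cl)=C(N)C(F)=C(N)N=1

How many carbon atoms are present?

Count every carbon token in the SMILES (each C, including those in ring-closure positions and inside branches).
Carbon count: 6.

6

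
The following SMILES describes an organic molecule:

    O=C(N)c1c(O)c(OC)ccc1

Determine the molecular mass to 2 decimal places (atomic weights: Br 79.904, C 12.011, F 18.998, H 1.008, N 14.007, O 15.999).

167.16 g/mol

First, the molecular formula is C8H9NO3 (counting implicit H from valence).
  C: 8 × 12.011 = 96.088
  H: 9 × 1.008 = 9.072
  N: 1 × 14.007 = 14.007
  O: 3 × 15.999 = 47.997
Sum: 8×12.011 + 9×1.008 + 1×14.007 + 3×15.999 = 167.164 → 167.16 g/mol.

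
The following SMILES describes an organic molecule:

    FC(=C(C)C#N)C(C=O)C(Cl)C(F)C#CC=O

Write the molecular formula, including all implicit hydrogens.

C11H8ClF2NO2

Walk through each heavy atom and fill implicit hydrogens from standard valence (C 4, N 3, O 2, S 2, halogen 1):
  atom 1: F (halogen, monovalent) → 0 H
  atom 2: C, bond orders sum to 4 (valence 4) → 0 H
  atom 3: C, bond orders sum to 4 (valence 4) → 0 H
  atom 4: C, bond orders sum to 1 (valence 4) → 3 H
  atom 5: C, bond orders sum to 4 (valence 4) → 0 H
  atom 6: N, bond orders sum to 3 (valence 3) → 0 H
  atom 7: C, bond orders sum to 3 (valence 4) → 1 H
  atom 8: C, bond orders sum to 3 (valence 4) → 1 H
  atom 9: O, bond orders sum to 2 (valence 2) → 0 H
  atom 10: C, bond orders sum to 3 (valence 4) → 1 H
  atom 11: Cl (halogen, monovalent) → 0 H
  atom 12: C, bond orders sum to 3 (valence 4) → 1 H
  atom 13: F (halogen, monovalent) → 0 H
  atom 14: C, bond orders sum to 4 (valence 4) → 0 H
  atom 15: C, bond orders sum to 4 (valence 4) → 0 H
  atom 16: C, bond orders sum to 3 (valence 4) → 1 H
  atom 17: O, bond orders sum to 2 (valence 2) → 0 H
Totals → C:11, H:8, Cl:1, F:2, N:1, O:2.
In Hill order: C11H8ClF2NO2.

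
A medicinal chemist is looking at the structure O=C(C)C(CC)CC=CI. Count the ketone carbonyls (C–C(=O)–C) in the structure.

The ketone motif appears at heavy-atom position 2 in the SMILES.
Other groups present: 1 alkene.
Ketone count: 1.

1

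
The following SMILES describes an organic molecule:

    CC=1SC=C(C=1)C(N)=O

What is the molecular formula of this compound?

C6H7NOS

Walk through each heavy atom and fill implicit hydrogens from standard valence (C 4, N 3, O 2, S 2, halogen 1):
  atom 1: C, bond orders sum to 1 (valence 4) → 3 H
  atom 2: C, bond orders sum to 4 (valence 4) → 0 H
  atom 3: S, bond orders sum to 2 (valence 2) → 0 H
  atom 4: C, bond orders sum to 3 (valence 4) → 1 H
  atom 5: C, bond orders sum to 4 (valence 4) → 0 H
  atom 6: C, bond orders sum to 3 (valence 4) → 1 H
  atom 7: C, bond orders sum to 4 (valence 4) → 0 H
  atom 8: N, bond orders sum to 1 (valence 3) → 2 H
  atom 9: O, bond orders sum to 2 (valence 2) → 0 H
Totals → C:6, H:7, N:1, O:1, S:1.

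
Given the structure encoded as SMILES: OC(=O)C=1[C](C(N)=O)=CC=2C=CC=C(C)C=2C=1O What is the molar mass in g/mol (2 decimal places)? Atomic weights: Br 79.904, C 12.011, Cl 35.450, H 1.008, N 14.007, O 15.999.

First, the molecular formula is C13H11NO4 (counting implicit H from valence).
  C: 13 × 12.011 = 156.143
  H: 11 × 1.008 = 11.088
  N: 1 × 14.007 = 14.007
  O: 4 × 15.999 = 63.996
Sum: 13×12.011 + 11×1.008 + 1×14.007 + 4×15.999 = 245.234 → 245.23 g/mol.

245.23 g/mol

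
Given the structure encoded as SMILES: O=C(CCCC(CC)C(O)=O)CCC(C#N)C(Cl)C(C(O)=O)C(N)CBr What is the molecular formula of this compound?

C17H26BrClN2O5

Walk through each heavy atom and fill implicit hydrogens from standard valence (C 4, N 3, O 2, S 2, halogen 1):
  atom 1: O, bond orders sum to 2 (valence 2) → 0 H
  atom 2: C, bond orders sum to 4 (valence 4) → 0 H
  atom 3: C, bond orders sum to 2 (valence 4) → 2 H
  atom 4: C, bond orders sum to 2 (valence 4) → 2 H
  atom 5: C, bond orders sum to 2 (valence 4) → 2 H
  atom 6: C, bond orders sum to 3 (valence 4) → 1 H
  atom 7: C, bond orders sum to 2 (valence 4) → 2 H
  atom 8: C, bond orders sum to 1 (valence 4) → 3 H
  atom 9: C, bond orders sum to 4 (valence 4) → 0 H
  atom 10: O, bond orders sum to 1 (valence 2) → 1 H
  atom 11: O, bond orders sum to 2 (valence 2) → 0 H
  atom 12: C, bond orders sum to 2 (valence 4) → 2 H
  atom 13: C, bond orders sum to 2 (valence 4) → 2 H
  atom 14: C, bond orders sum to 3 (valence 4) → 1 H
  atom 15: C, bond orders sum to 4 (valence 4) → 0 H
  atom 16: N, bond orders sum to 3 (valence 3) → 0 H
  atom 17: C, bond orders sum to 3 (valence 4) → 1 H
  atom 18: Cl (halogen, monovalent) → 0 H
  atom 19: C, bond orders sum to 3 (valence 4) → 1 H
  atom 20: C, bond orders sum to 4 (valence 4) → 0 H
  atom 21: O, bond orders sum to 1 (valence 2) → 1 H
  atom 22: O, bond orders sum to 2 (valence 2) → 0 H
  atom 23: C, bond orders sum to 3 (valence 4) → 1 H
  atom 24: N, bond orders sum to 1 (valence 3) → 2 H
  atom 25: C, bond orders sum to 2 (valence 4) → 2 H
  atom 26: Br (halogen, monovalent) → 0 H
Totals → C:17, H:26, Br:1, Cl:1, N:2, O:5.
In Hill order: C17H26BrClN2O5.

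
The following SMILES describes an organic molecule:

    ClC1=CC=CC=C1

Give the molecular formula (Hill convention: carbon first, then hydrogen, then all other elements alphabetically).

Walk through each heavy atom and fill implicit hydrogens from standard valence (C 4, N 3, O 2, S 2, halogen 1):
  atom 1: Cl (halogen, monovalent) → 0 H
  atom 2: C, bond orders sum to 4 (valence 4) → 0 H
  atom 3: C, bond orders sum to 3 (valence 4) → 1 H
  atom 4: C, bond orders sum to 3 (valence 4) → 1 H
  atom 5: C, bond orders sum to 3 (valence 4) → 1 H
  atom 6: C, bond orders sum to 3 (valence 4) → 1 H
  atom 7: C, bond orders sum to 3 (valence 4) → 1 H
Totals → C:6, H:5, Cl:1.

C6H5Cl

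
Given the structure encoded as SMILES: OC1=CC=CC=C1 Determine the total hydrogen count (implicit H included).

Walk through each heavy atom and fill implicit hydrogens from standard valence (C 4, N 3, O 2, S 2, halogen 1):
  atom 1: O, bond orders sum to 1 (valence 2) → 1 H
  atom 2: C, bond orders sum to 4 (valence 4) → 0 H
  atom 3: C, bond orders sum to 3 (valence 4) → 1 H
  atom 4: C, bond orders sum to 3 (valence 4) → 1 H
  atom 5: C, bond orders sum to 3 (valence 4) → 1 H
  atom 6: C, bond orders sum to 3 (valence 4) → 1 H
  atom 7: C, bond orders sum to 3 (valence 4) → 1 H
Total hydrogens: 6.

6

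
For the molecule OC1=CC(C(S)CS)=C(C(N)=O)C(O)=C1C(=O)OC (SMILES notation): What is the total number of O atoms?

Scan the SMILES for O atoms (remember two-letter symbols like Cl and Br are single atoms).
Oxygen count: 5.

5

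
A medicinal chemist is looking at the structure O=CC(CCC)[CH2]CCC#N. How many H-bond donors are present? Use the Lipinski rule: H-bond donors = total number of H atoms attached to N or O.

0

Donors: find every N or O and count the H atoms it carries.
  atom 1 (O): bond orders sum to 2 → 0 H
  atom 11 (N): bond orders sum to 3 → 0 H
Lipinski HBD = 0.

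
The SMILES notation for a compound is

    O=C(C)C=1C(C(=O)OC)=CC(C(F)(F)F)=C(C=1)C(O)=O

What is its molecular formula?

Walk through each heavy atom and fill implicit hydrogens from standard valence (C 4, N 3, O 2, S 2, halogen 1):
  atom 1: O, bond orders sum to 2 (valence 2) → 0 H
  atom 2: C, bond orders sum to 4 (valence 4) → 0 H
  atom 3: C, bond orders sum to 1 (valence 4) → 3 H
  atom 4: C, bond orders sum to 4 (valence 4) → 0 H
  atom 5: C, bond orders sum to 4 (valence 4) → 0 H
  atom 6: C, bond orders sum to 4 (valence 4) → 0 H
  atom 7: O, bond orders sum to 2 (valence 2) → 0 H
  atom 8: O, bond orders sum to 2 (valence 2) → 0 H
  atom 9: C, bond orders sum to 1 (valence 4) → 3 H
  atom 10: C, bond orders sum to 3 (valence 4) → 1 H
  atom 11: C, bond orders sum to 4 (valence 4) → 0 H
  atom 12: C, bond orders sum to 4 (valence 4) → 0 H
  atom 13: F (halogen, monovalent) → 0 H
  atom 14: F (halogen, monovalent) → 0 H
  atom 15: F (halogen, monovalent) → 0 H
  atom 16: C, bond orders sum to 4 (valence 4) → 0 H
  atom 17: C, bond orders sum to 3 (valence 4) → 1 H
  atom 18: C, bond orders sum to 4 (valence 4) → 0 H
  atom 19: O, bond orders sum to 1 (valence 2) → 1 H
  atom 20: O, bond orders sum to 2 (valence 2) → 0 H
Totals → C:12, H:9, F:3, O:5.
In Hill order: C12H9F3O5.

C12H9F3O5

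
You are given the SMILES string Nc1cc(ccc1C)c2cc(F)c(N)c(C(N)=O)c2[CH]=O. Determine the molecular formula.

Walk through each heavy atom and fill implicit hydrogens from standard valence (C 4, N 3, O 2, S 2, halogen 1); for lowercase aromatic atoms, an aromatic c carries 1 H when it has two neighbours and 0 H with three, and aromatic n carries 0 H:
  atom 1: N, bond orders sum to 1 (valence 3) → 2 H
  atom 2: aromatic c, 3 neighbours → 0 H
  atom 3: aromatic c, 2 neighbours → 1 H
  atom 4: aromatic c, 3 neighbours → 0 H
  atom 5: aromatic c, 2 neighbours → 1 H
  atom 6: aromatic c, 2 neighbours → 1 H
  atom 7: aromatic c, 3 neighbours → 0 H
  atom 8: C, bond orders sum to 1 (valence 4) → 3 H
  atom 9: aromatic c, 3 neighbours → 0 H
  atom 10: aromatic c, 2 neighbours → 1 H
  atom 11: aromatic c, 3 neighbours → 0 H
  atom 12: F (halogen, monovalent) → 0 H
  atom 13: aromatic c, 3 neighbours → 0 H
  atom 14: N, bond orders sum to 1 (valence 3) → 2 H
  atom 15: aromatic c, 3 neighbours → 0 H
  atom 16: C, bond orders sum to 4 (valence 4) → 0 H
  atom 17: N, bond orders sum to 1 (valence 3) → 2 H
  atom 18: O, bond orders sum to 2 (valence 2) → 0 H
  atom 19: aromatic c, 3 neighbours → 0 H
  atom 20: C with explicit H count 1
  atom 21: O, bond orders sum to 2 (valence 2) → 0 H
Totals → C:15, H:14, F:1, N:3, O:2.
In Hill order: C15H14FN3O2.

C15H14FN3O2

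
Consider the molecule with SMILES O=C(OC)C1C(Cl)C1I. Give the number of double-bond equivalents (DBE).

2

Molecular formula: C5H6ClIO2.
DoU = (2C + 2 + N − H − X) / 2, where X is the halogen count and O/S are ignored.
    = (2·5 + 2 + 0 − 6 − 2) / 2 = 4 / 2 = 2.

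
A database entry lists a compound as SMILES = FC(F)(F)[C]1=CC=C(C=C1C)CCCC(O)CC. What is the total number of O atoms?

Scan the SMILES for O atoms (remember two-letter symbols like Cl and Br are single atoms).
Oxygen count: 1.

1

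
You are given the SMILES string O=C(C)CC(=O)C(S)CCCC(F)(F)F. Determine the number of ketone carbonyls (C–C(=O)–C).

2

The ketone motif appears at heavy-atom positions 2, 5 in the SMILES.
Other groups present: 1 thiol.
Ketone count: 2.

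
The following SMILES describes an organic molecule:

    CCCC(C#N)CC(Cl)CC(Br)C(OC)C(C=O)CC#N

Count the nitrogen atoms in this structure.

Scan the SMILES for N atoms (remember two-letter symbols like Cl and Br are single atoms).
Nitrogen count: 2.

2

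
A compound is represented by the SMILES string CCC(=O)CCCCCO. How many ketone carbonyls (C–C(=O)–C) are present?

1

The ketone motif appears at heavy-atom position 3 in the SMILES.
Other groups present: 1 hydroxyl.
Ketone count: 1.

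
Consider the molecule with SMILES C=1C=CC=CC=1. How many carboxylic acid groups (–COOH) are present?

Scan the SMILES for the carboxylic acid motif — none present.

0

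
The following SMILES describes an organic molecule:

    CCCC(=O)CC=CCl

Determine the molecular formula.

C7H11ClO

Walk through each heavy atom and fill implicit hydrogens from standard valence (C 4, N 3, O 2, S 2, halogen 1):
  atom 1: C, bond orders sum to 1 (valence 4) → 3 H
  atom 2: C, bond orders sum to 2 (valence 4) → 2 H
  atom 3: C, bond orders sum to 2 (valence 4) → 2 H
  atom 4: C, bond orders sum to 4 (valence 4) → 0 H
  atom 5: O, bond orders sum to 2 (valence 2) → 0 H
  atom 6: C, bond orders sum to 2 (valence 4) → 2 H
  atom 7: C, bond orders sum to 3 (valence 4) → 1 H
  atom 8: C, bond orders sum to 3 (valence 4) → 1 H
  atom 9: Cl (halogen, monovalent) → 0 H
Totals → C:7, H:11, Cl:1, O:1.
In Hill order: C7H11ClO.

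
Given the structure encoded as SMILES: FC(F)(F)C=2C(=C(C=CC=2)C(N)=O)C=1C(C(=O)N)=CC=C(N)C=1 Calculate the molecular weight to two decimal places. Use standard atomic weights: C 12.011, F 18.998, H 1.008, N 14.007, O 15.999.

323.27 g/mol

First, the molecular formula is C15H12F3N3O2 (counting implicit H from valence).
  C: 15 × 12.011 = 180.165
  F: 3 × 18.998 = 56.994
  H: 12 × 1.008 = 12.096
  N: 3 × 14.007 = 42.021
  O: 2 × 15.999 = 31.998
Sum: 15×12.011 + 3×18.998 + 12×1.008 + 3×14.007 + 2×15.999 = 323.274 → 323.27 g/mol.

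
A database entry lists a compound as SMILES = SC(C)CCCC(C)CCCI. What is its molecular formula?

Walk through each heavy atom and fill implicit hydrogens from standard valence (C 4, N 3, O 2, S 2, halogen 1):
  atom 1: S, bond orders sum to 1 (valence 2) → 1 H
  atom 2: C, bond orders sum to 3 (valence 4) → 1 H
  atom 3: C, bond orders sum to 1 (valence 4) → 3 H
  atom 4: C, bond orders sum to 2 (valence 4) → 2 H
  atom 5: C, bond orders sum to 2 (valence 4) → 2 H
  atom 6: C, bond orders sum to 2 (valence 4) → 2 H
  atom 7: C, bond orders sum to 3 (valence 4) → 1 H
  atom 8: C, bond orders sum to 1 (valence 4) → 3 H
  atom 9: C, bond orders sum to 2 (valence 4) → 2 H
  atom 10: C, bond orders sum to 2 (valence 4) → 2 H
  atom 11: C, bond orders sum to 2 (valence 4) → 2 H
  atom 12: I (halogen, monovalent) → 0 H
Totals → C:10, H:21, I:1, S:1.

C10H21IS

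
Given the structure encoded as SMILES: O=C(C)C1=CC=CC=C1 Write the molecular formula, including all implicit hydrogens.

Walk through each heavy atom and fill implicit hydrogens from standard valence (C 4, N 3, O 2, S 2, halogen 1):
  atom 1: O, bond orders sum to 2 (valence 2) → 0 H
  atom 2: C, bond orders sum to 4 (valence 4) → 0 H
  atom 3: C, bond orders sum to 1 (valence 4) → 3 H
  atom 4: C, bond orders sum to 4 (valence 4) → 0 H
  atom 5: C, bond orders sum to 3 (valence 4) → 1 H
  atom 6: C, bond orders sum to 3 (valence 4) → 1 H
  atom 7: C, bond orders sum to 3 (valence 4) → 1 H
  atom 8: C, bond orders sum to 3 (valence 4) → 1 H
  atom 9: C, bond orders sum to 3 (valence 4) → 1 H
Totals → C:8, H:8, O:1.

C8H8O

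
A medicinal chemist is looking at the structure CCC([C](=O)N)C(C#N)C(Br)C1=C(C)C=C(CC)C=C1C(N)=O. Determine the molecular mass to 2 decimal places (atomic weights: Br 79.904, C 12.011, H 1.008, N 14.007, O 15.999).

380.29 g/mol

First, the molecular formula is C17H22BrN3O2 (counting implicit H from valence).
  Br: 1 × 79.904 = 79.904
  C: 17 × 12.011 = 204.187
  H: 22 × 1.008 = 22.176
  N: 3 × 14.007 = 42.021
  O: 2 × 15.999 = 31.998
Sum: 1×79.904 + 17×12.011 + 22×1.008 + 3×14.007 + 2×15.999 = 380.286 → 380.29 g/mol.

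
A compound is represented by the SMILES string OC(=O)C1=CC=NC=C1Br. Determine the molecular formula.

Walk through each heavy atom and fill implicit hydrogens from standard valence (C 4, N 3, O 2, S 2, halogen 1):
  atom 1: O, bond orders sum to 1 (valence 2) → 1 H
  atom 2: C, bond orders sum to 4 (valence 4) → 0 H
  atom 3: O, bond orders sum to 2 (valence 2) → 0 H
  atom 4: C, bond orders sum to 4 (valence 4) → 0 H
  atom 5: C, bond orders sum to 3 (valence 4) → 1 H
  atom 6: C, bond orders sum to 3 (valence 4) → 1 H
  atom 7: N, bond orders sum to 3 (valence 3) → 0 H
  atom 8: C, bond orders sum to 3 (valence 4) → 1 H
  atom 9: C, bond orders sum to 4 (valence 4) → 0 H
  atom 10: Br (halogen, monovalent) → 0 H
Totals → C:6, H:4, Br:1, N:1, O:2.

C6H4BrNO2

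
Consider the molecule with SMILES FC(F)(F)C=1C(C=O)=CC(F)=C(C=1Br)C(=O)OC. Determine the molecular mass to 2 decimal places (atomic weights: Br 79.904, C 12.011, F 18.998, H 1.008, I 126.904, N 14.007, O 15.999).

First, the molecular formula is C10H5BrF4O3 (counting implicit H from valence).
  Br: 1 × 79.904 = 79.904
  C: 10 × 12.011 = 120.110
  F: 4 × 18.998 = 75.992
  H: 5 × 1.008 = 5.040
  O: 3 × 15.999 = 47.997
Sum: 1×79.904 + 10×12.011 + 4×18.998 + 5×1.008 + 3×15.999 = 329.043 → 329.04 g/mol.

329.04 g/mol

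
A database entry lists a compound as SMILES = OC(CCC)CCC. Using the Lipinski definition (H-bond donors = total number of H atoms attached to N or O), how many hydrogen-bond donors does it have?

1

Donors: find every N or O and count the H atoms it carries.
  atom 1 (O): bond orders sum to 1 → 1 H
Lipinski HBD = 1.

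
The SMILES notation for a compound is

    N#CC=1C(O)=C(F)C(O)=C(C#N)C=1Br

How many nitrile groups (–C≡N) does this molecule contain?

The nitrile motif appears at heavy-atom positions 2, 11 in the SMILES.
Other groups present: 2 hydroxyl.
Nitrile count: 2.

2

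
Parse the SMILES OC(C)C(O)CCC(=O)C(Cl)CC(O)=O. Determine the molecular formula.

C9H15ClO5

Walk through each heavy atom and fill implicit hydrogens from standard valence (C 4, N 3, O 2, S 2, halogen 1):
  atom 1: O, bond orders sum to 1 (valence 2) → 1 H
  atom 2: C, bond orders sum to 3 (valence 4) → 1 H
  atom 3: C, bond orders sum to 1 (valence 4) → 3 H
  atom 4: C, bond orders sum to 3 (valence 4) → 1 H
  atom 5: O, bond orders sum to 1 (valence 2) → 1 H
  atom 6: C, bond orders sum to 2 (valence 4) → 2 H
  atom 7: C, bond orders sum to 2 (valence 4) → 2 H
  atom 8: C, bond orders sum to 4 (valence 4) → 0 H
  atom 9: O, bond orders sum to 2 (valence 2) → 0 H
  atom 10: C, bond orders sum to 3 (valence 4) → 1 H
  atom 11: Cl (halogen, monovalent) → 0 H
  atom 12: C, bond orders sum to 2 (valence 4) → 2 H
  atom 13: C, bond orders sum to 4 (valence 4) → 0 H
  atom 14: O, bond orders sum to 1 (valence 2) → 1 H
  atom 15: O, bond orders sum to 2 (valence 2) → 0 H
Totals → C:9, H:15, Cl:1, O:5.
In Hill order: C9H15ClO5.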